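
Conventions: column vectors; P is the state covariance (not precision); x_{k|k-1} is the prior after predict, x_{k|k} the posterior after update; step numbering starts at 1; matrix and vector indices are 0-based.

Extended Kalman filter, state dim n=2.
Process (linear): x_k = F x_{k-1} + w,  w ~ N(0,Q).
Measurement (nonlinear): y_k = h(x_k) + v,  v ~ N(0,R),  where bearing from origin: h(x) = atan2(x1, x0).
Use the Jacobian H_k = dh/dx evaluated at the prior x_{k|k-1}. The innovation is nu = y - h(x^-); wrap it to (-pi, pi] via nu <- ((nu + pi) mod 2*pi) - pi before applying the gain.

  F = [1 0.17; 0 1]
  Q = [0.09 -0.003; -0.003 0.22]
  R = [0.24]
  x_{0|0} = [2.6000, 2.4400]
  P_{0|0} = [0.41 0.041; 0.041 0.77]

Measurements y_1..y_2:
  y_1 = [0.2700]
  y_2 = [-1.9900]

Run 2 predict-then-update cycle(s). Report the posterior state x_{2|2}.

step 1: x^-=[3.0148, 2.4400]  P^-=[0.5362 0.1689; 0.1689 0.9900]  H_jac=[-0.1622 0.2004]  S=[0.2829]  K=[-0.1878; 0.6045]  nu=[-0.4104]  x^+=[3.0919, 2.1919]  P^+=[0.5262 0.2010; 0.2010 0.8866]
step 2: x^-=[3.4645, 2.1919]  P^-=[0.7102 0.3487; 0.3487 1.1066]  H_jac=[-0.1304 0.2061]  S=[0.2803]  K=[-0.0740; 0.6514]  nu=[-2.5541]  x^+=[3.6534, 0.5281]  P^+=[0.7087 0.3622; 0.3622 0.9876]

x_post = [3.6534, 0.5281]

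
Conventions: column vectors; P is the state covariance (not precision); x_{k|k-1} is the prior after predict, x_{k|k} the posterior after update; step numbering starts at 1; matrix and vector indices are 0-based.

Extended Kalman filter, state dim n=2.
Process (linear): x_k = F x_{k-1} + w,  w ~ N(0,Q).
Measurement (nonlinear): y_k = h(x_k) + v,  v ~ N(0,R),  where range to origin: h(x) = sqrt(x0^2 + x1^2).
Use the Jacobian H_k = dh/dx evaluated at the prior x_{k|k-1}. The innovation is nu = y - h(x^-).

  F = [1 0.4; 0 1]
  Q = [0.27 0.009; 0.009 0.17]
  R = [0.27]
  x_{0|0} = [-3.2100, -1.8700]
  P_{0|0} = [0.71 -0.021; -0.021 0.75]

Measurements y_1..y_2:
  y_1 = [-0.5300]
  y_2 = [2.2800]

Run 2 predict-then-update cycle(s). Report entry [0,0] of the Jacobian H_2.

step 1: x^-=[-3.9580, -1.8700]  P^-=[1.0832 0.2880; 0.2880 0.9200]  H_jac=[-0.9042 -0.4272]  S=[1.5459]  K=[-0.7131; -0.4227]  nu=[-4.9075]  x^+=[-0.4583, 0.2043]  P^+=[0.2970 -0.1780; -0.1780 0.6438]
step 2: x^-=[-0.3766, 0.2043]  P^-=[0.5277 0.0886; 0.0886 0.8138]  H_jac=[-0.8790 0.4768]  S=[0.7885]  K=[-0.5347; 0.3934]  nu=[1.8516]  x^+=[-1.3666, 0.9326]  P^+=[0.3022 0.2544; 0.2544 0.6918]

H_jac[0,0] = -0.8790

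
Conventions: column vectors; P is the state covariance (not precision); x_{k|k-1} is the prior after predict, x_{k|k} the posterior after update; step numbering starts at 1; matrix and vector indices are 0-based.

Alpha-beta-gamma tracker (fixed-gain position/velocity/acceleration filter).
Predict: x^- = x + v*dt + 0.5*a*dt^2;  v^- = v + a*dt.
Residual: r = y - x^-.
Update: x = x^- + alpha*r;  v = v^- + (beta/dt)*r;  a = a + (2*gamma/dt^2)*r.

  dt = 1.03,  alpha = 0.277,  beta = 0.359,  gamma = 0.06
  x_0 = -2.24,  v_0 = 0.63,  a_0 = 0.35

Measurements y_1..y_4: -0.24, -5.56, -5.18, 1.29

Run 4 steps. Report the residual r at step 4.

step 1: x_pred=-1.4054  r=1.1654  x^+=-1.0826  v^+=1.3967  a^+=0.4818
step 2: x_pred=0.6116  r=-6.1716  x^+=-1.0979  v^+=-0.2581  a^+=-0.2163
step 3: x_pred=-1.4785  r=-3.7015  x^+=-2.5038  v^+=-1.7710  a^+=-0.6349
step 4: x_pred=-4.6647  r=5.9547  x^+=-3.0152  v^+=-0.3495  a^+=0.0386

resid = 5.9547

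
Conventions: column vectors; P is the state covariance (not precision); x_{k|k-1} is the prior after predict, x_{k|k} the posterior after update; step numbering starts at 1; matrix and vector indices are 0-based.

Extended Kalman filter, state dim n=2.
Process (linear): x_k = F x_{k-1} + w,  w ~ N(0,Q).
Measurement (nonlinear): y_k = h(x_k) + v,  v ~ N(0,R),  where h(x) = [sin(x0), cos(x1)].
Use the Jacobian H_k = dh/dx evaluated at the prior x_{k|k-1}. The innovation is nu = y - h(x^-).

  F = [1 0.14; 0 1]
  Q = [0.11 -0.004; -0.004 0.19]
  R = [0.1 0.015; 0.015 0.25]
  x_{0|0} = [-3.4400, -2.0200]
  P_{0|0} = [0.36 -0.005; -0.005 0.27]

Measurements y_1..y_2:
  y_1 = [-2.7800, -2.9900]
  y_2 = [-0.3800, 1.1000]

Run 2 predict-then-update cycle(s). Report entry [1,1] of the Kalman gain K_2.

step 1: x^-=[-3.7228, -2.0200]  P^-=[0.4739 0.0288; 0.0288 0.4600]  H_jac=[-0.8358 0.0000; 0.0000 0.9008]  S=[0.4310 -0.0067; -0.0067 0.6233]  K=[-0.9184 0.0318; -0.0455 0.6643]  nu=[-3.3290, -2.5558]  x^+=[-0.7467, -3.5663]  P^+=[0.1093 -0.0065; -0.0065 0.1836]
step 2: x^-=[-1.2459, -3.5663]  P^-=[0.2211 0.0152; 0.0152 0.3736]  H_jac=[0.3192 0.0000; 0.0000 -0.4121]  S=[0.1225 0.0130; 0.0130 0.3134]  K=[0.5806 -0.0441; 0.0922 -0.4950]  nu=[0.5677, 2.0112]  x^+=[-1.0050, -4.5095]  P^+=[0.1798 0.0056; 0.0056 0.2970]

K[1,1] = -0.4950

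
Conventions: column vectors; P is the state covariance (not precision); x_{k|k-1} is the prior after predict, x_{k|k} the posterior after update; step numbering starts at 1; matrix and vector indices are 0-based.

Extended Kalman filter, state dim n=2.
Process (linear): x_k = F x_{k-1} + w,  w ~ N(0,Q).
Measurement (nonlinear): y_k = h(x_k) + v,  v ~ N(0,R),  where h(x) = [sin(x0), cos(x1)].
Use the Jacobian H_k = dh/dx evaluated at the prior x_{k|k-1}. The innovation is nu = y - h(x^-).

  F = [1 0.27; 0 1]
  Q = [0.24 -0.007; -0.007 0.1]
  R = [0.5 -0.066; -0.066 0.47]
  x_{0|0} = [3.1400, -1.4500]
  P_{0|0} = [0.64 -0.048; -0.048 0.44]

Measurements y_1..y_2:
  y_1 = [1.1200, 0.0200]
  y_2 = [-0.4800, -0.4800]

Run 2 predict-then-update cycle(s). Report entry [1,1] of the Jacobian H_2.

H_jac[1,1] = 0.9974

step 1: x^-=[2.7485, -1.4500]  P^-=[0.8862 0.0638; 0.0638 0.5400]  H_jac=[-0.9237 0.0000; 0.0000 0.9927]  S=[1.2561 -0.1245; -0.1245 1.0022]  K=[-0.6534 -0.0180; 0.0062 0.5357]  nu=[0.7370, -0.1005]  x^+=[2.2688, -1.4993]  P^+=[0.3524 0.0349; 0.0349 0.2532]
step 2: x^-=[1.8639, -1.4993]  P^-=[0.6297 0.0963; 0.0963 0.3532]  H_jac=[-0.2890 0.0000; 0.0000 0.9974]  S=[0.5526 -0.0938; -0.0938 0.8214]  K=[-0.3156 0.0809; 0.0229 0.4315]  nu=[-1.4373, -0.5515]  x^+=[2.2729, -1.7701]  P^+=[0.5645 0.0590; 0.0590 0.2018]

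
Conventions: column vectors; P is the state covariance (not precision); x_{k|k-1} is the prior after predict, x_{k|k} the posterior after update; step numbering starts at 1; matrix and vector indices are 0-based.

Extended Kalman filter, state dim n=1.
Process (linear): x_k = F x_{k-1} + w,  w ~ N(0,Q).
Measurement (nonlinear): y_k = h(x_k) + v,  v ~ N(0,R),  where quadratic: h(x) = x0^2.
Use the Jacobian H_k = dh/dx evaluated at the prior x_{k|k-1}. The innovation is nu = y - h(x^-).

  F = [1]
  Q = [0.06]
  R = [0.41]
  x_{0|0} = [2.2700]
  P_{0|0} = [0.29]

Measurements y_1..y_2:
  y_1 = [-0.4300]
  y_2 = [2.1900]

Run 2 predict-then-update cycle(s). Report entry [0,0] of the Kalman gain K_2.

K[0,0] = 0.2191

step 1: x^-=[2.2700]  P^-=[0.3500]  H_jac=[4.5400]  S=[7.6241]  K=[0.2084]  nu=[-5.5829]  x^+=[1.1064]  P^+=[0.0188]
step 2: x^-=[1.1064]  P^-=[0.0788]  H_jac=[2.2128]  S=[0.7960]  K=[0.2191]  nu=[0.9658]  x^+=[1.3181]  P^+=[0.0406]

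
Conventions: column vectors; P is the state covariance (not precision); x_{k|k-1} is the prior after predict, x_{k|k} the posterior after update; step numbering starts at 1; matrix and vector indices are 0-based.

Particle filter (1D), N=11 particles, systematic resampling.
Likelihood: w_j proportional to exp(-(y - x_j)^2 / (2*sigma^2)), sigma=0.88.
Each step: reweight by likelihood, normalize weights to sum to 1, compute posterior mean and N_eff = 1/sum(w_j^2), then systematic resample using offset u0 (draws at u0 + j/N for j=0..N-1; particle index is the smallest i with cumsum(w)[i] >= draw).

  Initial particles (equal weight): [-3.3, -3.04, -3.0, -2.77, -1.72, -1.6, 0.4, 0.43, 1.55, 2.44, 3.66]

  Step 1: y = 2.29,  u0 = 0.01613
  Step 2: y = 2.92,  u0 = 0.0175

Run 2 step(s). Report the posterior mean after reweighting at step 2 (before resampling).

post_mean = 2.4019

step 1: w=[0.0000, 0.0000, 0.0000, 0.0000, 0.0000, 0.0000, 0.0454, 0.0489, 0.3203, 0.4496, 0.1358]  mean=2.1295  Neff=3.0525  idx=[6, 8, 8, 8, 8, 9, 9, 9, 9, 9, 10]
step 2: w=[0.0027, 0.0479, 0.0479, 0.0479, 0.0479, 0.1386, 0.1386, 0.1386, 0.1386, 0.1386, 0.1129]  mean=2.4019  Neff=8.4776  idx=[1, 3, 5, 5, 6, 7, 7, 8, 8, 9, 10]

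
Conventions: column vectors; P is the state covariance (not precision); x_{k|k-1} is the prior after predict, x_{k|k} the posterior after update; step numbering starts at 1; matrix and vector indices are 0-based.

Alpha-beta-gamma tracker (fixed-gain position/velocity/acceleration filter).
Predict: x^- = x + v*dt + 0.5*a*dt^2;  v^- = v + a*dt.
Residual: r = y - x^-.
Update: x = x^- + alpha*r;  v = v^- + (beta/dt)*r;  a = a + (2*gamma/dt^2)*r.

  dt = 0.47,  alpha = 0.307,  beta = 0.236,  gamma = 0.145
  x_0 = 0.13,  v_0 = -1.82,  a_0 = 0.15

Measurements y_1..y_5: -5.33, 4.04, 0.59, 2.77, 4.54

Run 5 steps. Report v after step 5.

step 1: x_pred=-0.7088  r=-4.6212  x^+=-2.1275  v^+=-4.0699  a^+=-5.9167
step 2: x_pred=-4.6939  r=8.7339  x^+=-2.0126  v^+=-2.4652  a^+=5.5492
step 3: x_pred=-2.5583  r=3.1483  x^+=-1.5918  v^+=1.7238  a^+=9.6824
step 4: x_pred=0.2878  r=2.4822  x^+=1.0498  v^+=7.5209  a^+=12.9411
step 5: x_pred=6.0140  r=-1.4740  x^+=5.5615  v^+=12.8631  a^+=11.0060

v_post = 12.8631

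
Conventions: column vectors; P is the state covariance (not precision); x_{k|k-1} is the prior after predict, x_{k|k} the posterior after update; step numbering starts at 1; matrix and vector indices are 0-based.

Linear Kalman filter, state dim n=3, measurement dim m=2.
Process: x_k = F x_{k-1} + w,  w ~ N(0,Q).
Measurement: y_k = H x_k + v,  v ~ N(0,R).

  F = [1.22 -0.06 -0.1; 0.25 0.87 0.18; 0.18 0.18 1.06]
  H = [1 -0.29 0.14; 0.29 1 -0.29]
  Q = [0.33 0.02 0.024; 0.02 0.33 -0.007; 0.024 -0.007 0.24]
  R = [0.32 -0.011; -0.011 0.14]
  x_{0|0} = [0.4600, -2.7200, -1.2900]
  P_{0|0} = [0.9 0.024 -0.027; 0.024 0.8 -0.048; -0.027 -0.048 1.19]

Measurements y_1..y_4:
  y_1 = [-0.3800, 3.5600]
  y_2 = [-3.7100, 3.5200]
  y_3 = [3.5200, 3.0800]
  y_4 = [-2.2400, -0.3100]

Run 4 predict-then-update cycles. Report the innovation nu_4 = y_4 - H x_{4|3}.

innov = [-4.8901, -3.2943]

step 1: x^-=[0.8534, -2.4836, -1.7742]  P^-=[1.6868 0.2559 0.0614; 0.2559 1.0233 0.3368; 0.0614 0.3368 1.6051]  S=[1.9658 0.4108; 0.4108 1.3829]  K=[0.7621 0.2995; -0.1577 0.7698; 0.1200 -0.1158]  nu=[-1.7053, 5.2816]  x^+=[1.1356, 1.8513, -2.5907]  P^+=[0.2334 -0.0484 -0.0490; -0.0484 0.2546 0.4519; -0.0490 0.4519 1.5696]
step 2: x^-=[1.5335, 1.4282, -2.2085]  P^-=[0.7185 -0.0547 -0.2034; -0.0547 0.7042 0.7499; -0.2034 0.7499 2.1701]  S=[1.0542 0.0737; 0.0737 0.6547]  K=[0.6521 0.2514; -0.1979 0.7415; -0.1185 0.1074]  nu=[-4.5201, 1.0066]  x^+=[-1.1608, 3.0691, -1.5646]  P^+=[0.2048 -0.0727 -0.1425; -0.0727 0.3246 0.6811; -0.1425 0.6811 2.1496]
step 3: x^-=[-1.4439, 2.0983, -1.3150]  P^-=[0.7110 -0.1436 -0.4149; -0.1436 0.8270 1.0563; -0.4149 1.0563 2.8732]  S=[1.0382 0.0474; 0.0474 0.6423]  K=[0.6582 0.2362; -0.2618 0.7651; -0.3156 0.1832]  nu=[5.7565, 1.0191]  x^+=[2.5859, 1.3710, -2.9450]  P^+=[0.2106 -0.1017 -0.2292; -0.1017 0.3988 0.8942; -0.2292 0.8942 2.7537]
step 4: x^-=[3.3671, 1.3091, -2.4095]  P^-=[0.7540 -0.2246 -0.6124; -0.2246 0.9494 1.3552; -0.6124 1.3552 3.6010]  S=[1.0732 0.0368; 0.0368 0.6424]  K=[0.6756 0.2285; -0.3160 0.7829; -0.4752 0.2348]  nu=[-4.8901, -3.2943]  x^+=[-0.6890, 0.2751, -0.8594]  P^+=[0.2193 -0.1273 -0.3042; -0.1273 0.4668 1.0924; -0.3042 1.0924 3.3314]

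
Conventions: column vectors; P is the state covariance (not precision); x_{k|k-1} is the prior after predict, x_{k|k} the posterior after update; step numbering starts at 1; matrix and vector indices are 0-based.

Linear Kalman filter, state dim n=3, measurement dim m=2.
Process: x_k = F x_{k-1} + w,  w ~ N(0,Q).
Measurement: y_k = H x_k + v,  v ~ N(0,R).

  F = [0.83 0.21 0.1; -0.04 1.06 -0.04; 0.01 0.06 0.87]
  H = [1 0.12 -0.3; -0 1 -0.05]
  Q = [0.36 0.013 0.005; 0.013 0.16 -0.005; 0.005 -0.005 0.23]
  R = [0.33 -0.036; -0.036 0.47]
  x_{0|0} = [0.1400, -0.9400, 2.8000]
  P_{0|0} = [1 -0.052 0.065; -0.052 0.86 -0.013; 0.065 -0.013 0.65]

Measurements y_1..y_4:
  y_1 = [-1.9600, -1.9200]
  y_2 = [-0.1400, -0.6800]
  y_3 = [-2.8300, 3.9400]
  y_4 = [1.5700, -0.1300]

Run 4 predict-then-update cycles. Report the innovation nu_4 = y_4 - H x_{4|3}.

innov = [2.5574, -1.2348]

step 1: x^-=[0.1988, -1.1140, 2.3810]  P^-=[1.0854 0.1196 0.1225; 0.1196 1.1347 0.0120; 0.1225 0.0120 0.7249]  S=[1.4513 0.2209; 0.2209 1.6053]  K=[0.7371 -0.0307; 0.0677 0.6971; -0.0634 -0.0064]  nu=[-1.3108, -0.6869]  x^+=[-0.7463, -1.6816, 2.4685]  P^+=[0.3053 -0.0314 0.1907; -0.0314 0.3270 0.0352; 0.1907 0.0352 0.7188]
step 2: x^-=[-0.7257, -1.8514, 2.0393]  P^-=[0.6141 0.0417 0.2171; 0.0417 0.5293 0.0161; 0.2171 0.0161 0.7822]  S=[0.9008 0.0652; 0.0652 0.9997]  K=[0.6157 -0.0093; 0.0736 0.5239; -0.0158 -0.0220]  nu=[1.4197, 1.2734]  x^+=[0.1366, -1.0799, 1.9889]  P^+=[0.2733 -0.0152 0.2265; -0.0152 0.2450 0.0293; 0.2265 0.0293 0.7815]
step 3: x^-=[0.0855, -1.2297, 1.6669]  P^-=[0.6004 0.0365 0.2469; 0.0365 0.4366 0.0021; 0.2469 0.0021 0.8294]  S=[0.8719 0.0524; 0.0524 0.9084]  K=[0.6093 -0.0085; 0.0727 0.4763; 0.0007 -0.0433]  nu=[-2.2679, 5.2530]  x^+=[-1.3409, 1.1074, 1.4377]  P^+=[0.2773 -0.0135 0.2476; -0.0135 0.2223 0.0210; 0.2476 0.0210 0.8277]
step 4: x^-=[-0.7366, 1.1699, 1.3038]  P^-=[0.6063 0.0310 0.2644; 0.0310 0.4117 -0.0093; 0.2644 -0.0093 0.8638]  S=[0.8695 0.0470; 0.0470 0.8848]  K=[0.6111 -0.0124; 0.0707 0.4621; 0.0080 -0.0597]  nu=[2.5574, -1.2348]  x^+=[0.8414, 0.7802, 1.3980]  P^+=[0.2822 -0.0147 0.2612; -0.0147 0.2154 0.0147; 0.2612 0.0147 0.8606]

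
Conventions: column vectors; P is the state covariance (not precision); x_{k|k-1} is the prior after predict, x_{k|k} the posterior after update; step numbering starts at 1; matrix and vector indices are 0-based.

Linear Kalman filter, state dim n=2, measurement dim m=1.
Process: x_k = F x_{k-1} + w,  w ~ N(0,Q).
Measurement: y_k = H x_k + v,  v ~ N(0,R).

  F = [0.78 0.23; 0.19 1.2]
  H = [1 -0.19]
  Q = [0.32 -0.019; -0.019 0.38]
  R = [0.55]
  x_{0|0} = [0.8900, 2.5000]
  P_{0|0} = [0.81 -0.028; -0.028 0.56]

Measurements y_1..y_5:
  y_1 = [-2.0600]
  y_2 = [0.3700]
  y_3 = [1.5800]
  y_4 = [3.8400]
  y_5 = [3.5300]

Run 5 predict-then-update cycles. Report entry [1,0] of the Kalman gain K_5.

K[1,0] = 1.0286

step 1: x^-=[1.2692, 3.1691]  P^-=[0.8324 0.2282; 0.2282 1.2029]  S=[1.3391]  K=[0.5892; -0.0003]  nu=[-2.7271]  x^+=[-0.3377, 3.1699]  P^+=[0.3675 0.2284; 0.2284 1.2029]
step 2: x^-=[0.4657, 3.7397]  P^-=[0.6891 0.5912; 0.5912 2.2295]  S=[1.0950]  K=[0.5268; 0.1531]  nu=[0.6148]  x^+=[0.7896, 3.8338]  P^+=[0.3853 0.5029; 0.5029 2.2039]
step 3: x^-=[1.4977, 4.7506]  P^-=[0.8514 1.1391; 1.1391 3.7969]  S=[1.1057]  K=[0.5743; 0.3778]  nu=[0.9850]  x^+=[2.0633, 5.1227]  P^+=[0.4867 0.8992; 0.8992 3.6391]
step 4: x^-=[2.7876, 6.5392]  P^-=[1.1313 1.9385; 1.9385 6.0479]  S=[1.1630]  K=[0.6560; 0.6787]  nu=[2.2948]  x^+=[4.2931, 8.0968]  P^+=[0.6307 1.4206; 1.4206 5.5121]
step 5: x^-=[5.2109, 10.5319]  P^-=[1.5050 2.9876; 2.9876 8.9880]  S=[1.2442]  K=[0.7534; 1.0286]  nu=[0.3202]  x^+=[5.4521, 10.8612]  P^+=[0.7988 2.0233; 2.0233 7.6714]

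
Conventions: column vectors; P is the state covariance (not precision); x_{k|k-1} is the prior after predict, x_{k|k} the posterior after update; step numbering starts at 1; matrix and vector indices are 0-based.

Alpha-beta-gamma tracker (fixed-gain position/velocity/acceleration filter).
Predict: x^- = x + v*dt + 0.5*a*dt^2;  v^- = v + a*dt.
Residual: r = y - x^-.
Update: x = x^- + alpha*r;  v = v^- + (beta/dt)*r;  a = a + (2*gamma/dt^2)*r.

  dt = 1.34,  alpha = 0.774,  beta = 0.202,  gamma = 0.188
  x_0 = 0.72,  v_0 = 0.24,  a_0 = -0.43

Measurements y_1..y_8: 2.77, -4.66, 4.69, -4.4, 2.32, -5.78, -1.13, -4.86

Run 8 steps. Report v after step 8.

v_post = 0.2788

step 1: x_pred=0.6555  r=2.1145  x^+=2.2921  v^+=-0.0175  a^+=0.0128
step 2: x_pred=2.2802  r=-6.9402  x^+=-3.0915  v^+=-1.0466  a^+=-1.4405
step 3: x_pred=-5.7872  r=10.4772  x^+=2.3222  v^+=-1.3974  a^+=0.7534
step 4: x_pred=1.1260  r=-5.5260  x^+=-3.1511  v^+=-1.2209  a^+=-0.4037
step 5: x_pred=-5.1496  r=7.4696  x^+=0.6319  v^+=-0.6359  a^+=1.1604
step 6: x_pred=0.8216  r=-6.6016  x^+=-4.2880  v^+=-0.0761  a^+=-0.2220
step 7: x_pred=-4.5893  r=3.4593  x^+=-1.9118  v^+=0.1479  a^+=0.5024
step 8: x_pred=-1.2625  r=-3.5975  x^+=-4.0470  v^+=0.2788  a^+=-0.2509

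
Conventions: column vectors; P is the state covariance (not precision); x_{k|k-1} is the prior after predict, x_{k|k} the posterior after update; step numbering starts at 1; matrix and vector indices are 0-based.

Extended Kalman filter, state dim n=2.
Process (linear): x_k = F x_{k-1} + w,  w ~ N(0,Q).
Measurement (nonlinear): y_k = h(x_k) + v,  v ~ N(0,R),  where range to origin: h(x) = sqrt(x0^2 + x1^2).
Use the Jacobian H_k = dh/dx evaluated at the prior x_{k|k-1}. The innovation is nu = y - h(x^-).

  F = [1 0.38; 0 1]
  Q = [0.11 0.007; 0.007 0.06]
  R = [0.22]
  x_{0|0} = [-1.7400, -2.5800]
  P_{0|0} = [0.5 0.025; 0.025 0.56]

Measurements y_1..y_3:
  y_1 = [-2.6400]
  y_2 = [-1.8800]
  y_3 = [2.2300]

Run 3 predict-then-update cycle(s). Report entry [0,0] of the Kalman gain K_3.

step 1: x^-=[-2.7204, -2.5800]  P^-=[0.7099 0.2448; 0.2448 0.6200]  H_jac=[-0.7256 -0.6881]  S=[1.1318]  K=[-0.6039; -0.5339]  nu=[-6.3893]  x^+=[1.1383, 0.8313]  P^+=[0.2971 -0.1201; -0.1201 0.2974]
step 2: x^-=[1.4542, 0.8313]  P^-=[0.3587 -0.0001; -0.0001 0.3574]  H_jac=[0.8682 0.4963]  S=[0.5782]  K=[0.5384; 0.3065]  nu=[-3.5551]  x^+=[-0.4598, -0.2584]  P^+=[0.1911 -0.0956; -0.0956 0.3030]
step 3: x^-=[-0.5580, -0.2584]  P^-=[0.2722 0.0266; 0.0266 0.3630]  H_jac=[-0.9075 -0.4201]  S=[0.5285]  K=[-0.4885; -0.3343]  nu=[1.6151]  x^+=[-1.3470, -0.7982]  P^+=[0.1461 -0.0597; -0.0597 0.3040]

K[0,0] = -0.4885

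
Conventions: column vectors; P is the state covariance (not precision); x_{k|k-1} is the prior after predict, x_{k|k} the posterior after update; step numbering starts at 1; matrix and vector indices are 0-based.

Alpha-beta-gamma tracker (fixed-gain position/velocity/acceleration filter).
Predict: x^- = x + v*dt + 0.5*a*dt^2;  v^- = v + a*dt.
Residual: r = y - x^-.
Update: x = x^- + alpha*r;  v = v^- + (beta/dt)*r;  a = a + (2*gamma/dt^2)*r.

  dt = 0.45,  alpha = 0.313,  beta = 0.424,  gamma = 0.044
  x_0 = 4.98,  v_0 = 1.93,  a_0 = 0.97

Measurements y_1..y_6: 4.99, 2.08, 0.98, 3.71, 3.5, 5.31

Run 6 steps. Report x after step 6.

step 1: x_pred=5.9467  r=-0.9567  x^+=5.6473  v^+=1.4651  a^+=0.5542
step 2: x_pred=6.3627  r=-4.2827  x^+=5.0222  v^+=-2.3207  a^+=-1.3069
step 3: x_pred=3.8455  r=-2.8655  x^+=2.9486  v^+=-5.6088  a^+=-2.5521
step 4: x_pred=0.1663  r=3.5437  x^+=1.2754  v^+=-3.4183  a^+=-1.0121
step 5: x_pred=-0.3652  r=3.8652  x^+=0.8446  v^+=-0.2318  a^+=0.6676
step 6: x_pred=0.8079  r=4.5021  x^+=2.2170  v^+=4.3106  a^+=2.6241

x_post = 2.2170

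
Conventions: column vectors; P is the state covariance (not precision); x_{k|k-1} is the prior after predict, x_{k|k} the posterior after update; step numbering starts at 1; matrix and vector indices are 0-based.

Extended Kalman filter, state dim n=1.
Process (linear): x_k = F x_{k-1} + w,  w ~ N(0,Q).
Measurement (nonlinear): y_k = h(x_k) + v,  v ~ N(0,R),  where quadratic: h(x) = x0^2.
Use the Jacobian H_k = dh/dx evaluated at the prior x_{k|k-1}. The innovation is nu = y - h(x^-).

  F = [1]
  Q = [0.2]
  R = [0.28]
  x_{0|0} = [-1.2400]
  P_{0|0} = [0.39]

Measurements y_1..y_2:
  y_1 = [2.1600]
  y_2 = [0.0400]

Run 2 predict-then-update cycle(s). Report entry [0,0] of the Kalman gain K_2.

K[0,0] = -0.2996

step 1: x^-=[-1.2400]  P^-=[0.5900]  H_jac=[-2.4800]  S=[3.9087]  K=[-0.3743]  nu=[0.6224]  x^+=[-1.4730]  P^+=[0.0423]
step 2: x^-=[-1.4730]  P^-=[0.2423]  H_jac=[-2.9460]  S=[2.3826]  K=[-0.2996]  nu=[-2.1297]  x^+=[-0.8350]  P^+=[0.0285]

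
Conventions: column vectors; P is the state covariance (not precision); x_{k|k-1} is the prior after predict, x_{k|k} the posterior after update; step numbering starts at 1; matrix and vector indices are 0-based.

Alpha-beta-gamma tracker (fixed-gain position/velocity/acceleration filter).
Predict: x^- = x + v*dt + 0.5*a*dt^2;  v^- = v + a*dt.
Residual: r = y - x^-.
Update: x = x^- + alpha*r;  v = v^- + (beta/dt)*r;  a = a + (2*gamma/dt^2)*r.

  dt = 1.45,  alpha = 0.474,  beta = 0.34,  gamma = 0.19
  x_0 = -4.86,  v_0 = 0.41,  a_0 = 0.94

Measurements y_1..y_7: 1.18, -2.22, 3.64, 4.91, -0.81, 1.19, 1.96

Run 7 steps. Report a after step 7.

step 1: x_pred=-3.2773  r=4.4573  x^+=-1.1646  v^+=2.8182  a^+=1.7456
step 2: x_pred=4.7569  r=-6.9769  x^+=1.4498  v^+=3.7133  a^+=0.4846
step 3: x_pred=7.3436  r=-3.7036  x^+=5.5881  v^+=3.5476  a^+=-0.1848
step 4: x_pred=10.5379  r=-5.6279  x^+=7.8703  v^+=1.9601  a^+=-1.2019
step 5: x_pred=9.4488  r=-10.2588  x^+=4.5862  v^+=-2.1883  a^+=-3.0561
step 6: x_pred=-1.7995  r=2.9895  x^+=-0.3825  v^+=-5.9186  a^+=-2.5158
step 7: x_pred=-11.6092  r=13.5692  x^+=-5.1774  v^+=-6.3847  a^+=-0.0633

a_post = -0.0633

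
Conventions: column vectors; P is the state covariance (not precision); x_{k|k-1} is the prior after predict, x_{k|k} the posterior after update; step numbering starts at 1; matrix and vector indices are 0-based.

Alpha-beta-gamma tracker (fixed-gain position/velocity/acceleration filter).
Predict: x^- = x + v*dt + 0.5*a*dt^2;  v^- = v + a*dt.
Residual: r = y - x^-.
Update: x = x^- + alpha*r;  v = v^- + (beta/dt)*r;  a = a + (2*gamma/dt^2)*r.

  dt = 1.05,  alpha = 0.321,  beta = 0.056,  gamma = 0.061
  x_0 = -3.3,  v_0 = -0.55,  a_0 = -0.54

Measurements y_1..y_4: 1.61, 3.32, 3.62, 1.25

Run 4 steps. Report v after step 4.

step 1: x_pred=-4.1752  r=5.7852  x^+=-2.3181  v^+=-0.8085  a^+=0.1002
step 2: x_pred=-3.1118  r=6.4318  x^+=-1.0472  v^+=-0.3602  a^+=0.8119
step 3: x_pred=-0.9779  r=4.5979  x^+=0.4980  v^+=0.7375  a^+=1.3207
step 4: x_pred=2.0004  r=-0.7504  x^+=1.7595  v^+=2.0842  a^+=1.2377

v_post = 2.0842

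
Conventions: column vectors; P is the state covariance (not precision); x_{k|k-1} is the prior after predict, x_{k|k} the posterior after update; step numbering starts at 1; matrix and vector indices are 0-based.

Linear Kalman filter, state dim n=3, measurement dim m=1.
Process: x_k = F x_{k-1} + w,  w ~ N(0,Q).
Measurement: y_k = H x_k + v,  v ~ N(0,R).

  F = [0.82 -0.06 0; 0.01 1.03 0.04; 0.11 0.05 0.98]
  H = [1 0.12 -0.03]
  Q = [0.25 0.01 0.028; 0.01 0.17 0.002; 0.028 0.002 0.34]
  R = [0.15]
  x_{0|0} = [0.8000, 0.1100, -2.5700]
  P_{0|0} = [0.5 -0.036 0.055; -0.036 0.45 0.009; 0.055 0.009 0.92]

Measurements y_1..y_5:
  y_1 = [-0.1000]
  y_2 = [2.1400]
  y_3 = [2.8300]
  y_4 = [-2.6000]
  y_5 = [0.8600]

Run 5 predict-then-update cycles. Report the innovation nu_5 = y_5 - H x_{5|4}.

step 1: x^-=[0.6494, 0.0185, -2.4251]  P^-=[0.5914 -0.0423 0.1142; -0.0423 0.6490 0.0676; 0.1142 0.0676 1.2431]  S=[0.7343]  K=[0.7937; 0.0457; 0.1157]  nu=[-0.8244]  x^+=[-0.0049, -0.0191, -2.5205]  P^+=[0.1287 -0.0689 0.0467; -0.0689 0.6474 0.0637; 0.0467 0.0637 1.2332]
step 2: x^-=[-0.0029, -0.1206, -2.4716]  P^-=[0.3457 -0.0858 0.0691; -0.0858 0.8627 0.1411; 0.0691 0.1411 1.5431]  S=[0.4837]  K=[0.6890; 0.0280; 0.0821]  nu=[2.0832]  x^+=[1.4325, -0.0623, -2.3005]  P^+=[0.1160 -0.0951 0.0417; -0.0951 0.8623 0.1400; 0.0417 0.1400 1.5399]
step 3: x^-=[1.1784, -0.1419, -2.1001]  P^-=[0.3405 -0.1216 0.0579; -0.1216 1.0969 0.2382; 0.0579 0.2382 1.8441]  S=[0.4736]  K=[0.6845; 0.0062; 0.0658]  nu=[1.6056]  x^+=[2.2774, -0.1319, -1.9944]  P^+=[0.1186 -0.1236 0.0366; -0.1236 1.0969 0.2380; 0.0366 0.2380 1.8421]
step 4: x^-=[1.8754, -0.1929, -1.7106]  P^-=[0.3459 -0.1605 0.0465; -0.1605 1.3538 0.3580; 0.0465 0.3580 2.1432]  S=[0.4734]  K=[0.6870; -0.0185; 0.0533]  nu=[-4.5036]  x^+=[-1.2184, -0.1095, -1.9505]  P^+=[0.1225 -0.1545 0.0292; -0.1545 1.3536 0.3585; 0.0292 0.3585 2.1418]
step 5: x^-=[-0.9925, -0.2030, -2.0510]  P^-=[0.3524 -0.2029 0.0321; -0.2029 1.6359 0.5012; 0.0321 0.5012 2.4416]  S=[0.4739]  K=[0.6902; -0.0457; 0.0400]  nu=[1.8153]  x^+=[0.2604, -0.2859, -1.9783]  P^+=[0.1267 -0.1880 0.0190; -0.1880 1.6349 0.5021; 0.0190 0.5021 2.4408]

innov = [1.8153]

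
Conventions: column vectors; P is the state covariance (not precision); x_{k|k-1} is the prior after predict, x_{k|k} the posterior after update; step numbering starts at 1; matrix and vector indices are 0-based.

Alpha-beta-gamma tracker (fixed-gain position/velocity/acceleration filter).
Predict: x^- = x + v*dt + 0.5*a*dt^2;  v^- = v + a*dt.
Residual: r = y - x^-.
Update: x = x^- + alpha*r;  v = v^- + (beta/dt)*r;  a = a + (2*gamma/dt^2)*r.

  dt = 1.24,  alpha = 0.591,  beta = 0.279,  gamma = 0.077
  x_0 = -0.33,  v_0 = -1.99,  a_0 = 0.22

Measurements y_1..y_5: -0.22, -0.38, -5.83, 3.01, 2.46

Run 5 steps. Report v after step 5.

step 1: x_pred=-2.6285  r=2.4085  x^+=-1.2051  v^+=-1.1753  a^+=0.4612
step 2: x_pred=-2.3078  r=1.9278  x^+=-1.1685  v^+=-0.1696  a^+=0.6543
step 3: x_pred=-0.8758  r=-4.9542  x^+=-3.8037  v^+=-0.4730  a^+=0.1581
step 4: x_pred=-4.2687  r=7.2787  x^+=0.0330  v^+=1.3608  a^+=0.8871
step 5: x_pred=2.4024  r=0.0576  x^+=2.4364  v^+=2.4738  a^+=0.8929

v_post = 2.4738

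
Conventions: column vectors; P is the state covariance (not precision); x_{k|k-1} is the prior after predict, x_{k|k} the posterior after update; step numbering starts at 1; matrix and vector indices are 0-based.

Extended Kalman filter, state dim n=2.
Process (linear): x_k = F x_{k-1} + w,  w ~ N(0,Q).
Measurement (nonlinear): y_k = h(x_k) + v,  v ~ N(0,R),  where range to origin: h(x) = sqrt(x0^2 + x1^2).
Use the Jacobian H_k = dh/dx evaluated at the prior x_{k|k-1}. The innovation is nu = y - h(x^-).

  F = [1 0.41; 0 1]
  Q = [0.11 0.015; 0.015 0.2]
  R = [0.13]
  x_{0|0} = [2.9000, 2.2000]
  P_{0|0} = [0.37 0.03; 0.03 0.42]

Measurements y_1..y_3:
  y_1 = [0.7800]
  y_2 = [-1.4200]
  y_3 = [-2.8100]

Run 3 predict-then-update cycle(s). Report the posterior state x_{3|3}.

x_post = [0.8075, 2.2908]

step 1: x^-=[3.8020, 2.2000]  P^-=[0.5752 0.2172; 0.2172 0.6200]  H_jac=[0.8655 0.5008]  S=[0.9047]  K=[0.6705; 0.5510]  nu=[-3.6126]  x^+=[1.3797, 0.2094]  P^+=[0.1684 -0.1171; -0.1171 0.3453]
step 2: x^-=[1.4656, 0.2094]  P^-=[0.2405 0.0395; 0.0395 0.5453]  H_jac=[0.9899 0.1415]  S=[0.3877]  K=[0.6286; 0.2999]  nu=[-2.9005]  x^+=[-0.3575, -0.6605]  P^+=[0.0873 -0.0336; -0.0336 0.5104]
step 3: x^-=[-0.6283, -0.6605]  P^-=[0.2556 0.1907; 0.1907 0.7104]  H_jac=[-0.6893 -0.7245]  S=[0.8149]  K=[-0.3858; -0.7930]  nu=[-3.7216]  x^+=[0.8075, 2.2908]  P^+=[0.1343 -0.0586; -0.0586 0.1980]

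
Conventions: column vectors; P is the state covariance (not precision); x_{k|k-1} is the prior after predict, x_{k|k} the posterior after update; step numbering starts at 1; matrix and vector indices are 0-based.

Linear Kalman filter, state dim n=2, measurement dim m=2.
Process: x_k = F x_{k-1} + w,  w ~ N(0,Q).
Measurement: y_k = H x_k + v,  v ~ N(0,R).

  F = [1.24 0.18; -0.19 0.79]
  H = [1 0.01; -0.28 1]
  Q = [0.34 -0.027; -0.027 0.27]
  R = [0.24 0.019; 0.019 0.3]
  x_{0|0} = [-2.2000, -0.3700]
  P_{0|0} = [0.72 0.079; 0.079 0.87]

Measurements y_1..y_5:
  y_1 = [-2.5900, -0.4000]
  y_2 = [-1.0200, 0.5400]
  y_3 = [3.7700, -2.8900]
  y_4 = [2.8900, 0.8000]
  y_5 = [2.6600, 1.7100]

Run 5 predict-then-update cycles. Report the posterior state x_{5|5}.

step 1: x^-=[-2.7946, 0.1257]  P^-=[1.5105 0.0018; 0.0018 0.8152]  S=[1.7506 -0.3940; -0.3940 1.2327]  K=[0.8469 -0.0710; 0.1664 0.7142]  nu=[0.2033, -1.3082]  x^+=[-2.5296, -0.7747]  P^+=[0.2014 0.0512; 0.0512 0.2317]
step 2: x^-=[-3.2761, -0.1314]  P^-=[0.6800 0.0069; 0.0069 0.4065]  S=[0.9202 -0.1605; -0.1605 0.7560]  K=[0.7235 -0.0892; 0.1093 0.5584]  nu=[2.2574, -0.2459]  x^+=[-1.6209, -0.0220]  P^+=[0.1716 0.0350; 0.0350 0.1794]
step 3: x^-=[-2.0139, 0.2906]  P^-=[0.6253 -0.0088; -0.0088 0.3776]  S=[0.8652 -0.1611; -0.1611 0.7316]  K=[0.7048 -0.0962; 0.0948 0.5404]  nu=[5.7810, -3.7445]  x^+=[2.4204, -1.1849]  P^+=[0.1670 0.0313; 0.0313 0.1727]
step 4: x^-=[2.7880, -1.3959]  P^-=[0.6163 -0.0122; -0.0122 0.3744]  S=[0.8561 -0.1620; -0.1620 0.7296]  K=[0.7013 -0.0975; 0.0920 0.5383]  nu=[0.1160, 2.9766]  x^+=[2.5790, 0.2170]  P^+=[0.1662 0.0306; 0.0306 0.1718]
step 5: x^-=[3.2370, -0.3185]  P^-=[0.6147 -0.0128; -0.0128 0.3740]  S=[0.8545 -0.1621; -0.1621 0.7294]  K=[0.7007 -0.0978; 0.0915 0.5381]  nu=[-0.5738, 2.9349]  x^+=[2.5480, 1.2081]  P^+=[0.1660 0.0305; 0.0305 0.1717]

x_post = [2.5480, 1.2081]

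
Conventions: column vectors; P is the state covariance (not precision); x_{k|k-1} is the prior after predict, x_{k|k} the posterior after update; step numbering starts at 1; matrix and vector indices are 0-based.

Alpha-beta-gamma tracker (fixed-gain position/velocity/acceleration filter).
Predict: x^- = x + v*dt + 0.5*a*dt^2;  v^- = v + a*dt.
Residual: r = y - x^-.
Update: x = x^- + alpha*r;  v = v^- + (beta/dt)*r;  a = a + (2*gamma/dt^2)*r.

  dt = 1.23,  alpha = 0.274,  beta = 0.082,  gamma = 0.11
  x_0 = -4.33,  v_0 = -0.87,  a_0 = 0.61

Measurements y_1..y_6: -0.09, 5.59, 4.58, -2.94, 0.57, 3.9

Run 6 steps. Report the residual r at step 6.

step 1: x_pred=-4.9387  r=4.8487  x^+=-3.6101  v^+=0.2035  a^+=1.3151
step 2: x_pred=-2.3650  r=7.9550  x^+=-0.1853  v^+=2.3514  a^+=2.4719
step 3: x_pred=4.5768  r=0.0032  x^+=4.5776  v^+=5.3920  a^+=2.4723
step 4: x_pred=13.0800  r=-16.0200  x^+=8.6905  v^+=7.3650  a^+=0.1428
step 5: x_pred=17.8574  r=-17.2874  x^+=13.1207  v^+=6.3881  a^+=-2.3711
step 6: x_pred=19.1844  r=-15.2844  x^+=14.9965  v^+=2.4526  a^+=-4.5937

resid = -15.2844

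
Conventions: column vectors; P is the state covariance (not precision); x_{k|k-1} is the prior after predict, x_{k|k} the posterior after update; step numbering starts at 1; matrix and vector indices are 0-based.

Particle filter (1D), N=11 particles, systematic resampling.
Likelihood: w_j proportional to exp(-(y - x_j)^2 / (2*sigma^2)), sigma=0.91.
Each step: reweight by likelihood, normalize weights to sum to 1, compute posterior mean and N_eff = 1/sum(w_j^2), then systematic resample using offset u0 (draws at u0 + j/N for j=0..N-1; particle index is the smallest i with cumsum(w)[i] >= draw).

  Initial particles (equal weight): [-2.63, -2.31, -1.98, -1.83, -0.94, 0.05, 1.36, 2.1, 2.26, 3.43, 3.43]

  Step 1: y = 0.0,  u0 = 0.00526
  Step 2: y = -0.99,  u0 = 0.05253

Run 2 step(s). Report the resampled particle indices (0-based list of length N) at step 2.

step 1: w=[0.0066, 0.0173, 0.0406, 0.0573, 0.2538, 0.4321, 0.1416, 0.0302, 0.0198, 0.0004, 0.0004]  mean=-0.1562  Neff=3.6004  idx=[0, 3, 4, 4, 4, 5, 5, 5, 5, 6, 6]
step 2: w=[0.0329, 0.1089, 0.1664, 0.1664, 0.1664, 0.0868, 0.0868, 0.0868, 0.0868, 0.0059, 0.0059]  mean=-0.7215  Neff=7.9221  idx=[1, 2, 2, 3, 3, 4, 4, 5, 6, 7, 8]

resampled_idx = [1, 2, 2, 3, 3, 4, 4, 5, 6, 7, 8]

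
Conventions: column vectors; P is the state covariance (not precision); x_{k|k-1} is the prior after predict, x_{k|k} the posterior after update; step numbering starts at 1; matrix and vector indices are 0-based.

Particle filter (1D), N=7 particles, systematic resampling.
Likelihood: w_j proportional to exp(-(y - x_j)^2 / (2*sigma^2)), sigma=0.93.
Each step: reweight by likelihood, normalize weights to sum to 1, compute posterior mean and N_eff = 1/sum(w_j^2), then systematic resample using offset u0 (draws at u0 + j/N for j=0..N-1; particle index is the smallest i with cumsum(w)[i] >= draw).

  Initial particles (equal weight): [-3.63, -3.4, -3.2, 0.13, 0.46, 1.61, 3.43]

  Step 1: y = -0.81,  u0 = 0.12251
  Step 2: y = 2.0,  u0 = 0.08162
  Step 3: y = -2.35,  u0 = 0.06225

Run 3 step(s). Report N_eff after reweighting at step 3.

N_eff = 3.3163

step 1: w=[0.0092, 0.0189, 0.0336, 0.5479, 0.3594, 0.0309, 0.0000]  mean=0.0812  Neff=2.3152  idx=[3, 3, 3, 3, 4, 4, 5]
step 2: w=[0.0678, 0.0678, 0.0678, 0.0678, 0.1300, 0.1300, 0.4689]  mean=0.9097  Neff=3.6765  idx=[1, 3, 4, 5, 6, 6, 6]
step 3: w=[0.3648, 0.3648, 0.1330, 0.1330, 0.0015, 0.0015, 0.0015]  mean=0.2243  Neff=3.3163  idx=[0, 0, 0, 1, 1, 2, 3]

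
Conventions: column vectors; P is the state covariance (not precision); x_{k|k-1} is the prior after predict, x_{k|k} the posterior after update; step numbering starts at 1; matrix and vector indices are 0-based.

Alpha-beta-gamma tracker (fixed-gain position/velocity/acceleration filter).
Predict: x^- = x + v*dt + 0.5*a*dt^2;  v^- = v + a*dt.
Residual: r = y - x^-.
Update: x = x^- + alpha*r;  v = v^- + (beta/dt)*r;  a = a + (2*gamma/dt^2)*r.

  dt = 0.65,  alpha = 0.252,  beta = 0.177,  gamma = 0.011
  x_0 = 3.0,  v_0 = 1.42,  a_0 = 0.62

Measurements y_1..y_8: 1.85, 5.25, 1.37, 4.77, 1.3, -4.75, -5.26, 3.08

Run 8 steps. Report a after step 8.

a_post = -0.3756

step 1: x_pred=4.0540  r=-2.2040  x^+=3.4986  v^+=1.2228  a^+=0.5052
step 2: x_pred=4.4002  r=0.8498  x^+=4.6143  v^+=1.7827  a^+=0.5495
step 3: x_pred=5.8891  r=-4.5191  x^+=4.7503  v^+=0.9092  a^+=0.3142
step 4: x_pred=5.4077  r=-0.6377  x^+=5.2470  v^+=0.9398  a^+=0.2810
step 5: x_pred=5.9172  r=-4.6172  x^+=4.7537  v^+=-0.1349  a^+=0.0405
step 6: x_pred=4.6746  r=-9.4246  x^+=2.2996  v^+=-2.6749  a^+=-0.4502
step 7: x_pred=0.4658  r=-5.7258  x^+=-0.9771  v^+=-4.5267  a^+=-0.7483
step 8: x_pred=-4.0775  r=7.1575  x^+=-2.2738  v^+=-3.0641  a^+=-0.3756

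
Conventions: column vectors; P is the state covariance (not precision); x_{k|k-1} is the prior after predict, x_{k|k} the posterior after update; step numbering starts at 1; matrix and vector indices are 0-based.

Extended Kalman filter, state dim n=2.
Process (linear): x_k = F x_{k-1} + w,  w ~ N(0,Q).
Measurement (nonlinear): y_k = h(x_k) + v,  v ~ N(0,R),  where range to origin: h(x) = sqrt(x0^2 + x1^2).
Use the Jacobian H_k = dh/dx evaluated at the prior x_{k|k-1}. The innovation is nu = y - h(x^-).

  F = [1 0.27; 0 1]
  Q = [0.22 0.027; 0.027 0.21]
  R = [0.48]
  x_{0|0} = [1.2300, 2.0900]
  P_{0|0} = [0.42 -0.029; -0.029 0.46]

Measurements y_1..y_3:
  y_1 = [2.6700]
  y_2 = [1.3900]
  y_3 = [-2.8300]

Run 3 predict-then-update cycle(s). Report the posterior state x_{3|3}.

x_post = [-0.3076, -0.4163]

step 1: x^-=[1.7943, 2.0900]  P^-=[0.6579 0.1222; 0.1222 0.6700]  H_jac=[0.6514 0.7587]  S=[1.2656]  K=[0.4118; 0.4646]  nu=[-0.0846]  x^+=[1.7595, 2.0507]  P^+=[0.4432 -0.1199; -0.1199 0.3969]
step 2: x^-=[2.3132, 2.0507]  P^-=[0.6274 0.0142; 0.0142 0.6069]  H_jac=[0.7483 0.6634]  S=[1.1124]  K=[0.4305; 0.3714]  nu=[-1.7013]  x^+=[1.5808, 1.4188]  P^+=[0.4212 -0.1637; -0.1637 0.4534]
step 3: x^-=[1.9639, 1.4188]  P^-=[0.5859 -0.0143; -0.0143 0.6634]  H_jac=[0.8106 0.5856]  S=[1.0789]  K=[0.4324; 0.3493]  nu=[-5.2528]  x^+=[-0.3076, -0.4163]  P^+=[0.3841 -0.1773; -0.1773 0.5317]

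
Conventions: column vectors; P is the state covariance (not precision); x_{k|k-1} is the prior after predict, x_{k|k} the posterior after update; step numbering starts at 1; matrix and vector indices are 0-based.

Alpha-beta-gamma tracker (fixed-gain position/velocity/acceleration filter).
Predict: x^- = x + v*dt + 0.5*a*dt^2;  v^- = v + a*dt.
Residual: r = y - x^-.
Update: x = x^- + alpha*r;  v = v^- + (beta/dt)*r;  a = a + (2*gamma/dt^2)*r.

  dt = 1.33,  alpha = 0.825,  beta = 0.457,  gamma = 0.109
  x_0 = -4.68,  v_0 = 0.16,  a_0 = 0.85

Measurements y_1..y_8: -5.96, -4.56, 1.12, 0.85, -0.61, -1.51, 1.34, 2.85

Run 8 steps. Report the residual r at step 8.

step 1: x_pred=-3.7154  r=-2.2446  x^+=-5.5672  v^+=0.5192  a^+=0.5734
step 2: x_pred=-4.3695  r=-0.1905  x^+=-4.5267  v^+=1.2164  a^+=0.5499
step 3: x_pred=-2.4225  r=3.5425  x^+=0.5001  v^+=3.1650  a^+=0.9865
step 4: x_pred=5.5820  r=-4.7320  x^+=1.6781  v^+=2.8510  a^+=0.4033
step 5: x_pred=5.8267  r=-6.4367  x^+=0.5164  v^+=1.1757  a^+=-0.3900
step 6: x_pred=1.7353  r=-3.2453  x^+=-0.9421  v^+=-0.4580  a^+=-0.7899
step 7: x_pred=-2.2498  r=3.5898  x^+=0.7118  v^+=-0.2751  a^+=-0.3475
step 8: x_pred=0.0386  r=2.8114  x^+=2.3580  v^+=0.2288  a^+=-0.0010

resid = 2.8114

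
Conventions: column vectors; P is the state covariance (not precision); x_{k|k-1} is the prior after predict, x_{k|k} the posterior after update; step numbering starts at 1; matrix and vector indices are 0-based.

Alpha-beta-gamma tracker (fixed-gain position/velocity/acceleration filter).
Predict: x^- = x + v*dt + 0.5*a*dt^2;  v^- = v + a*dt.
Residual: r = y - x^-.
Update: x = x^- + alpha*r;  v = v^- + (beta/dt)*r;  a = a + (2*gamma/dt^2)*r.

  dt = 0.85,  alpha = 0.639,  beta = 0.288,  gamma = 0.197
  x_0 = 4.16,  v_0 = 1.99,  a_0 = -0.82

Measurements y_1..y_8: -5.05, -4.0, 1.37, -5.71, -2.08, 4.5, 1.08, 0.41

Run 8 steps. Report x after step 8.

step 1: x_pred=5.5553  r=-10.6053  x^+=-1.2215  v^+=-2.3003  a^+=-6.6034
step 2: x_pred=-5.5622  r=1.5622  x^+=-4.5640  v^+=-7.3839  a^+=-5.7514
step 3: x_pred=-12.9179  r=14.2879  x^+=-3.7879  v^+=-7.4315  a^+=2.0402
step 4: x_pred=-9.3677  r=3.6577  x^+=-7.0304  v^+=-4.4580  a^+=4.0348
step 5: x_pred=-9.3621  r=7.2821  x^+=-4.7089  v^+=1.4390  a^+=8.0060
step 6: x_pred=-0.5936  r=5.0936  x^+=2.6612  v^+=9.9699  a^+=10.7837
step 7: x_pred=15.0312  r=-13.9512  x^+=6.1164  v^+=14.4090  a^+=3.1757
step 8: x_pred=19.5112  r=-19.1012  x^+=7.3056  v^+=10.6364  a^+=-7.2408

x_post = 7.3056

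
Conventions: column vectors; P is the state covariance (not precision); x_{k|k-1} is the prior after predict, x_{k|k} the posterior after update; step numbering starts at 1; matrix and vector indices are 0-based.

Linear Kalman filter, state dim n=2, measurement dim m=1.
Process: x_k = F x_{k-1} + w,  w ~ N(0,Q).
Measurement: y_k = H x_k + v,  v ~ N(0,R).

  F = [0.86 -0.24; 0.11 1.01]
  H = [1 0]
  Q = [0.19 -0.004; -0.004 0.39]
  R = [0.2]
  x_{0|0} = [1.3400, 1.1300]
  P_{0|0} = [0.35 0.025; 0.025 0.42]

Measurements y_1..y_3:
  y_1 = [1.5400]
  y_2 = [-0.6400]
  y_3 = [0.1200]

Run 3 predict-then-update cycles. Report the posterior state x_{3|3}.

x_post = [-0.1103, 1.5788]

step 1: x^-=[0.8812, 1.2887]  P^-=[0.4627 -0.0516; -0.0516 0.8282]  S=[0.6627]  K=[0.6982; -0.0779]  nu=[0.6588]  x^+=[1.3412, 1.2374]  P^+=[0.1396 -0.0156; -0.0156 0.8242]
step 2: x^-=[0.8565, 1.3973]  P^-=[0.3472 -0.2037; -0.2037 1.2290]  S=[0.5472]  K=[0.6345; -0.3723]  nu=[-1.4965]  x^+=[-0.0930, 1.9544]  P^+=[0.1269 -0.0745; -0.0745 1.1532]
step 3: x^-=[-0.5491, 1.9637]  P^-=[0.3810 -0.3342; -0.3342 1.5513]  S=[0.5810]  K=[0.6558; -0.5753]  nu=[0.6691]  x^+=[-0.1103, 1.5788]  P^+=[0.1312 -0.1151; -0.1151 1.3591]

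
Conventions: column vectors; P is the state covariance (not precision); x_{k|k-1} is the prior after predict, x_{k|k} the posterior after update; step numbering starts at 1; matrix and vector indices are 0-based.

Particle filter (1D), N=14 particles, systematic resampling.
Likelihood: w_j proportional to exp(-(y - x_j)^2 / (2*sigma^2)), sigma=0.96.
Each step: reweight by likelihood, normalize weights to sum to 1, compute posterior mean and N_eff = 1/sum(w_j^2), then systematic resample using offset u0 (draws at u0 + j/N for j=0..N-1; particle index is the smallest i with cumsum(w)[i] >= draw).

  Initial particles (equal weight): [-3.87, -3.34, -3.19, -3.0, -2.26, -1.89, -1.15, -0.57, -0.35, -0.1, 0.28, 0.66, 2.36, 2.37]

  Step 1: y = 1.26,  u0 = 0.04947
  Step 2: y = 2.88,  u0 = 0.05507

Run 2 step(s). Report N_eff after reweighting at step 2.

step 1: w=[0.0000, 0.0000, 0.0000, 0.0000, 0.0004, 0.0014, 0.0131, 0.0497, 0.0749, 0.1121, 0.1816, 0.2515, 0.1586, 0.1567]  mean=0.8781  Neff=5.9965  idx=[7, 8, 9, 10, 10, 10, 11, 11, 11, 12, 12, 12, 13, 13]
step 2: w=[0.0003, 0.0008, 0.0017, 0.0055, 0.0055, 0.0055, 0.0149, 0.0149, 0.0149, 0.1867, 0.1867, 0.1867, 0.1878, 0.1878]  mean=2.2459  Neff=5.6844  idx=[8, 9, 9, 10, 10, 10, 11, 11, 12, 12, 12, 13, 13, 13]

N_eff = 5.6844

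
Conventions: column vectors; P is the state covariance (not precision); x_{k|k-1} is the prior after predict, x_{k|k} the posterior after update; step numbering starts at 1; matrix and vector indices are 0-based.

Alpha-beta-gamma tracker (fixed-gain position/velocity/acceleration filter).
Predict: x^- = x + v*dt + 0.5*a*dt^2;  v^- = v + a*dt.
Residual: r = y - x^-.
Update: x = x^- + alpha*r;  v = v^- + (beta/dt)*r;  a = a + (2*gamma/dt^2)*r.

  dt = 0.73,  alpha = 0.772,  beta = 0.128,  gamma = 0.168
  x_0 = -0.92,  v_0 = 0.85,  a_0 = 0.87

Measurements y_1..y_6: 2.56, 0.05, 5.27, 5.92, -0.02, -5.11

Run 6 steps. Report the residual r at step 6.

step 1: x_pred=-0.0677  r=2.6277  x^+=1.9609  v^+=1.9458  a^+=2.5268
step 2: x_pred=4.0546  r=-4.0046  x^+=0.9631  v^+=3.0882  a^+=0.0018
step 3: x_pred=3.2179  r=2.0521  x^+=4.8021  v^+=3.4494  a^+=1.2957
step 4: x_pred=7.6654  r=-1.7454  x^+=6.3180  v^+=4.0892  a^+=0.1952
step 5: x_pred=9.3551  r=-9.3751  x^+=2.1175  v^+=2.5878  a^+=-5.7159
step 6: x_pred=2.4836  r=-7.5936  x^+=-3.3787  v^+=-2.9163  a^+=-10.5038

resid = -7.5936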